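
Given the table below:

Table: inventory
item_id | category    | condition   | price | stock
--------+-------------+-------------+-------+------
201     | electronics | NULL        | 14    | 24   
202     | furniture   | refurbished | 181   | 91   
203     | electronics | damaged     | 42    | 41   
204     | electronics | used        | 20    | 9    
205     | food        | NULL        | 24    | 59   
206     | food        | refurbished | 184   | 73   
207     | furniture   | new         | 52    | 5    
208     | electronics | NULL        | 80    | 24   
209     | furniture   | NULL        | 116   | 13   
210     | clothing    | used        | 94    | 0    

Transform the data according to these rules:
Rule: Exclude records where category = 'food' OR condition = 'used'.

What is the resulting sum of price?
485

Step 1: Find records where category = 'food' OR condition = 'used'
Step 2: 4 records match, summing to 322
Step 3: Original sum: 807
Step 4: Remaining sum = 807 - 322 = 485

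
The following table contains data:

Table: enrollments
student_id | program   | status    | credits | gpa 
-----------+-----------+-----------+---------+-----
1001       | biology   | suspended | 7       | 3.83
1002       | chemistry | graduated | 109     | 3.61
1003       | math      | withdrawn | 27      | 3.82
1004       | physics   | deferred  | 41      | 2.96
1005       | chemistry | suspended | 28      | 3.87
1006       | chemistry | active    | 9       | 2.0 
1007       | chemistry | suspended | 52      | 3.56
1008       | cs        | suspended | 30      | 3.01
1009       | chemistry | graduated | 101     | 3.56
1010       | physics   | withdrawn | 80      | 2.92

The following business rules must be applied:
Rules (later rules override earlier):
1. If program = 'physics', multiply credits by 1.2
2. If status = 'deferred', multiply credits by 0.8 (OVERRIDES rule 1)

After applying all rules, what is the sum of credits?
491.8

Step 1: Rule 2 takes priority for records with status = 'deferred'
  - 1 records: 41 × 0.8 = 32.8
Step 2: Rule 1 applies to remaining records with program = 'physics'
  - 1 records: 80 × 1.2 = 96.0
Step 3: Other records unchanged: 363
Step 4: Final sum = 32.8 + 96.0 + 363 = 491.8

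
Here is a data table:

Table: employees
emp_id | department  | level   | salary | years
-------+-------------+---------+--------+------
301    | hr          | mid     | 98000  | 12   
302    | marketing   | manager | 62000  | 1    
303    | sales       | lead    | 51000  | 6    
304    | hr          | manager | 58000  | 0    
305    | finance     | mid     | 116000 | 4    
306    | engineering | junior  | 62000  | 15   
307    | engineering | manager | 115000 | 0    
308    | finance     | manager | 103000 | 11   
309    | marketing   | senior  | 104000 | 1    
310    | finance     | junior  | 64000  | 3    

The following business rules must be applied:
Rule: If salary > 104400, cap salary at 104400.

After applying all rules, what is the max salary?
104400

Step 1: Original maximum salary = 116000
Step 2: Apply cap at 104400
Step 3: 2 records had salary > 104400 and were capped
Step 4: Maximum after transformation = 104400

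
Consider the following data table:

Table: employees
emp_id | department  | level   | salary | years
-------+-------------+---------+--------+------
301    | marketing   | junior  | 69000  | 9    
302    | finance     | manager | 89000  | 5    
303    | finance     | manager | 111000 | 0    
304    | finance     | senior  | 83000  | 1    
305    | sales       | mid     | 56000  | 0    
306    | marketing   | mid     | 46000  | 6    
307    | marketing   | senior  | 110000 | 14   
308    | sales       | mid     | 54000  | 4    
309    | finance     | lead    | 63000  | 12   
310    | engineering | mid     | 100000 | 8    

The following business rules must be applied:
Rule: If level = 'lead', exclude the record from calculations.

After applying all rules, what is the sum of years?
47

Step 1: Identify records where level = 'lead'
Step 2: The excluded records sum to 12
Step 3: Original total years = 59
Step 4: Remaining total = 59 - 12 = 47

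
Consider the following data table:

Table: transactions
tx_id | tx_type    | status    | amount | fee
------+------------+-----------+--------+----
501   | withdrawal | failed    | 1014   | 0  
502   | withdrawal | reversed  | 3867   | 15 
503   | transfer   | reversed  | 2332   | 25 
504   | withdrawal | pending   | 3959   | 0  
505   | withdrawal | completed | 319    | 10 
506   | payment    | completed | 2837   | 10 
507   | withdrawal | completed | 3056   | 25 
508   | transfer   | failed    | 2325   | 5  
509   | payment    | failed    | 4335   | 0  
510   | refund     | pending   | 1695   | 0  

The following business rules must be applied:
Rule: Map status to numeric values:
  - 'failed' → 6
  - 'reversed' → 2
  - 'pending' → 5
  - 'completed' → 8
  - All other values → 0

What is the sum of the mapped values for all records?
56

Step 1: Apply mapping to each record
Step 2: Count by status:
  'failed': 3 records × 6 = 18
  'reversed': 2 records × 2 = 4
  'pending': 2 records × 5 = 10
  'completed': 3 records × 8 = 24
Step 3: Sum all mapped values = 56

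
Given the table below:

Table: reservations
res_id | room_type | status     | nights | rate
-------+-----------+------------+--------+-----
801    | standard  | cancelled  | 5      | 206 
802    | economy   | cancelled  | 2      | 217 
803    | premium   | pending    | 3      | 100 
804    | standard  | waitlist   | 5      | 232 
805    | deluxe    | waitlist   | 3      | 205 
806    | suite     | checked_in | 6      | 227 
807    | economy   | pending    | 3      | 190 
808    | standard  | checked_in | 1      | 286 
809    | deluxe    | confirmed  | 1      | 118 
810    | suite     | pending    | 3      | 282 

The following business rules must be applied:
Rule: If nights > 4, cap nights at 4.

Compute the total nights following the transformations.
28

Step 1: 3 records have nights > 4
Step 2: These records originally summed to 16
Step 3: After capping: 3 × 4 = 12
Step 4: Unaffected records sum: 16
Step 5: Final sum = 12 + 16 = 28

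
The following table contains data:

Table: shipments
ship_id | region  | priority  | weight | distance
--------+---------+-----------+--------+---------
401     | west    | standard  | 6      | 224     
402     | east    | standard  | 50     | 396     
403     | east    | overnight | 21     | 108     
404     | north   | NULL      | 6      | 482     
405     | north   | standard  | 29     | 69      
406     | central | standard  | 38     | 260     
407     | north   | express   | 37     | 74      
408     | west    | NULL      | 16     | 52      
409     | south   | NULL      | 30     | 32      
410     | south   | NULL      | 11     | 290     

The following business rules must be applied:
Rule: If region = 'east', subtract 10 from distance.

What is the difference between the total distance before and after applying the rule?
20

Step 1: Original sum of distance = 1987
Step 2: 2 records have region = 'east'
Step 3: Each affected record changes by -10
Step 4: Total change = 2 × -10 = -20
Step 5: New sum = 1987 + -20 = 1967
Step 6: Difference = |1967 - 1987| = 20
        (Sum decreased by 20)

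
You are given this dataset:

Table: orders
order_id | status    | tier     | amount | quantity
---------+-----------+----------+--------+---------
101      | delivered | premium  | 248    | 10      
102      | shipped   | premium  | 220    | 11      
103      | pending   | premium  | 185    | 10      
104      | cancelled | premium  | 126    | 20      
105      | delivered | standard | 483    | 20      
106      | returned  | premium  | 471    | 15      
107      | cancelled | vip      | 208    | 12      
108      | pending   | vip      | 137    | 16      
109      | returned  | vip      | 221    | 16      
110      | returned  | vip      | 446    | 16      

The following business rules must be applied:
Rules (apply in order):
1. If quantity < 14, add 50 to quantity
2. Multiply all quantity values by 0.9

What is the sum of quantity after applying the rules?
311.4

Step 1: Apply Rule 1 - Add 50 to records with quantity < 14
  - 4 records affected: 43 + (4 × 50) = 243
  - Unaffected records: 103
  - Sum after Rule 1: 346
Step 2: Apply Rule 2 - Multiply all by 0.9
  - 346 × 0.9 = 311.4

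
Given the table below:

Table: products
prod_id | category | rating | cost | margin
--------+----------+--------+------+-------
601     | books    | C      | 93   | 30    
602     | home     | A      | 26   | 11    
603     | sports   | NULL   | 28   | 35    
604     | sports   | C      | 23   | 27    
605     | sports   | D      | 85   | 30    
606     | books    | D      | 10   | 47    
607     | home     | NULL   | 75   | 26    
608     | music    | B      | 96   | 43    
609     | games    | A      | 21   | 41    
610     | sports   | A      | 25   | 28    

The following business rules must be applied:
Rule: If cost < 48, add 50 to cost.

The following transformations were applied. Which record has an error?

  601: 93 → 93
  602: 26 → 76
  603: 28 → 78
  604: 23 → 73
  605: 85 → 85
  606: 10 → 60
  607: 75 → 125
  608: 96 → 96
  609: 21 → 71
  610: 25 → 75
Record 607 has an error. The correct transformed value should be 75, not 125.

Step 1: Check each record against the rule
Step 2: Record 607 has cost = 75
Step 3: Since 75 >= 48, the bonus should not have been applied
Step 4: Correct value = 75, but claimed value = 125
Conclusion: Record 607 has the error.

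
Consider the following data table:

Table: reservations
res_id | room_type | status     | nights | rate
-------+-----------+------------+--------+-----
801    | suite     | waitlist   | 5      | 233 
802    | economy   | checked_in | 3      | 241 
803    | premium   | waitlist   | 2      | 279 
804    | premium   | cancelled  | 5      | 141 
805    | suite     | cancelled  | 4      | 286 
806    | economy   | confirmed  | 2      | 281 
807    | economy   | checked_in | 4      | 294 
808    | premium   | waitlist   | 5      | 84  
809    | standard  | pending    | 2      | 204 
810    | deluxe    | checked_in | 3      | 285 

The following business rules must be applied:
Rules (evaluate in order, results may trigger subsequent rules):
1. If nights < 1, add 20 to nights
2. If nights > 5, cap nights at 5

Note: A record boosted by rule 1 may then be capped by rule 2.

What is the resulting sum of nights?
35

Step 1: Apply rule 1 to records with nights < 1
  - 0 records get bonus of 20
  - Of these, 0 records then exceed 5 and get capped
Step 2: Apply rule 2 to records with nights > 5
  - 0 records (original) are capped
Step 3: Calculate final sum = 35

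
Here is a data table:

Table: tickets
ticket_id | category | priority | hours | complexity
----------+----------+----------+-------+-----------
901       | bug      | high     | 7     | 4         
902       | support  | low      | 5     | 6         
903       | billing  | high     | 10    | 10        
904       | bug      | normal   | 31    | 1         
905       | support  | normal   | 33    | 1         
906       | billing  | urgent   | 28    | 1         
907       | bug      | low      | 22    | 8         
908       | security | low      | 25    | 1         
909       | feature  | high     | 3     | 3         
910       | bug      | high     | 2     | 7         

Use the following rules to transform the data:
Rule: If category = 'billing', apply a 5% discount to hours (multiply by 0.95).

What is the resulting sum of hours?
164.1

Step 1: Records with category = 'billing' have total hours = 38
Step 2: Apply multiplier: 38 × 0.95 = 36.1
Step 3: Other records total: 128
Step 4: Final sum = 36.1 + 128 = 164.1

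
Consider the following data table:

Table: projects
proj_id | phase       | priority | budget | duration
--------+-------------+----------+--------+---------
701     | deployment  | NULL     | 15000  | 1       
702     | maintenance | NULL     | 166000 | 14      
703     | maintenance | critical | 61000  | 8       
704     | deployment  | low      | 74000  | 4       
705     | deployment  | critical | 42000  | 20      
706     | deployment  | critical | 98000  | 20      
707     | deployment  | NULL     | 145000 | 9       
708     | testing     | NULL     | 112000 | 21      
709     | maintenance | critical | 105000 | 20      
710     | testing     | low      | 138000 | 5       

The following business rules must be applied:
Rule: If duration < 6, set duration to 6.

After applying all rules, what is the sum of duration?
130

Step 1: 3 records have duration < 6
Step 2: These records originally summed to 10
Step 3: After setting to minimum: 3 × 6 = 18
Step 4: Unaffected records sum: 112
Step 5: Final sum = 18 + 112 = 130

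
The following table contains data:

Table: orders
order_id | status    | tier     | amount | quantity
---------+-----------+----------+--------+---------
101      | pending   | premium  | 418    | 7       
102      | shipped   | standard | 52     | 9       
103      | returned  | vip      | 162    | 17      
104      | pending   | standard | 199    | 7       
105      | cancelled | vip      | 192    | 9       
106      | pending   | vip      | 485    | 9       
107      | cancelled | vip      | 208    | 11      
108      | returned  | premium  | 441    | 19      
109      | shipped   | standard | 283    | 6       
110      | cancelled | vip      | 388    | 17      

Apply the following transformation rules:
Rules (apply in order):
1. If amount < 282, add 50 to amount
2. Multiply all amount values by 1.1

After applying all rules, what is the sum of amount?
3385.8

Step 1: Apply Rule 1 - Add 50 to records with amount < 282
  - 5 records affected: 813 + (5 × 50) = 1063
  - Unaffected records: 2015
  - Sum after Rule 1: 3078
Step 2: Apply Rule 2 - Multiply all by 1.1
  - 3078 × 1.1 = 3385.8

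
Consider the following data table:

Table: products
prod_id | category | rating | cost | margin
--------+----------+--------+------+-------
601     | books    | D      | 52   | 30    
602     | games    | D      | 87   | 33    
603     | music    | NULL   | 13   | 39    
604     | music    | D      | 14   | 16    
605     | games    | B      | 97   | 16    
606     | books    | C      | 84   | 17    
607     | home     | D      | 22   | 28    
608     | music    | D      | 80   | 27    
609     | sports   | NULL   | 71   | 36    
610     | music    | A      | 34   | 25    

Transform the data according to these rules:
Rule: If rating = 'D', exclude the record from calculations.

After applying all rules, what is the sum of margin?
133

Step 1: Identify records where rating = 'D'
Step 2: The excluded records sum to 134
Step 3: Original total margin = 267
Step 4: Remaining total = 267 - 134 = 133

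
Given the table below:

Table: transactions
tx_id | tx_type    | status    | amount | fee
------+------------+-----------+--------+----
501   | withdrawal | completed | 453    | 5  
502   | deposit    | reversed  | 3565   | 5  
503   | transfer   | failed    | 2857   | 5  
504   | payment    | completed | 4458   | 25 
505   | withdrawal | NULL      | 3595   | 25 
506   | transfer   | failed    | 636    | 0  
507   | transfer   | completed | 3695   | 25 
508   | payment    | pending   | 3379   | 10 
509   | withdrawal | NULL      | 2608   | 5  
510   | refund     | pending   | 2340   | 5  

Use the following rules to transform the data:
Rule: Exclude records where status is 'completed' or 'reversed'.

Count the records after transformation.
6

Step 1: Count records to exclude
  - 3 (completed) + 1 (reversed) = 4 records
Step 2: Total records: 10
Step 3: Remaining = 10 - 4 = 6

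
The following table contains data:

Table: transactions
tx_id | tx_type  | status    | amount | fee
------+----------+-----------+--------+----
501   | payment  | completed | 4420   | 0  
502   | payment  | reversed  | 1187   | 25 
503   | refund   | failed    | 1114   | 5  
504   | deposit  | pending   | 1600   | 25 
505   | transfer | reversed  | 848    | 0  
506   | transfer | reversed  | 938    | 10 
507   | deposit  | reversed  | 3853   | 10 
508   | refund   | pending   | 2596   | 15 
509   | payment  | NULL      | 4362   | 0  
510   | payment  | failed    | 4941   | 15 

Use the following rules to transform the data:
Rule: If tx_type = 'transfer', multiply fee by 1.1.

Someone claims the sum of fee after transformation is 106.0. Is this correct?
Yes, the result is correct.

Step 1: Calculate the correct sum after transformation
Step 2: Apply multiplier 1.1 to records where tx_type = 'transfer'
Step 3: Correct result = 106.0
Step 4: Claimed result = 106.0
Step 5: 106.0 = 106.0 ✓
Conclusion: The claimed result is correct.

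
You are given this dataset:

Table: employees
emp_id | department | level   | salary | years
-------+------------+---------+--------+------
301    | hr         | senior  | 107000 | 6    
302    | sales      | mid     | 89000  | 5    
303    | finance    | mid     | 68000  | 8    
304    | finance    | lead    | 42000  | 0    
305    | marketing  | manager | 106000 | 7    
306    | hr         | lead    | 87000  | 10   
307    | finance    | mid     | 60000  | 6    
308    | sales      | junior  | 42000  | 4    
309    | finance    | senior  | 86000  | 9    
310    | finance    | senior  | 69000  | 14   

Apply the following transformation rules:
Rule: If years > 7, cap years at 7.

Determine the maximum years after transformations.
7

Step 1: Original maximum years = 14
Step 2: Apply cap at 7
Step 3: 4 records had years > 7 and were capped
Step 4: Maximum after transformation = 7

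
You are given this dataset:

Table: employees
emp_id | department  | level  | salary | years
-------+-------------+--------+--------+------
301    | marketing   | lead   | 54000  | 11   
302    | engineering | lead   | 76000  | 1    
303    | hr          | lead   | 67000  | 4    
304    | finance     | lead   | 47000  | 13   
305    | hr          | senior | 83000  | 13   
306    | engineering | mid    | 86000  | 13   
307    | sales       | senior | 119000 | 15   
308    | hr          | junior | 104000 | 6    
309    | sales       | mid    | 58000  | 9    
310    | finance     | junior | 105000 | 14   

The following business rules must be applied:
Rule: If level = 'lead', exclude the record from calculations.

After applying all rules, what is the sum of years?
70

Step 1: Identify records where level = 'lead'
Step 2: The excluded records sum to 29
Step 3: Original total years = 99
Step 4: Remaining total = 99 - 29 = 70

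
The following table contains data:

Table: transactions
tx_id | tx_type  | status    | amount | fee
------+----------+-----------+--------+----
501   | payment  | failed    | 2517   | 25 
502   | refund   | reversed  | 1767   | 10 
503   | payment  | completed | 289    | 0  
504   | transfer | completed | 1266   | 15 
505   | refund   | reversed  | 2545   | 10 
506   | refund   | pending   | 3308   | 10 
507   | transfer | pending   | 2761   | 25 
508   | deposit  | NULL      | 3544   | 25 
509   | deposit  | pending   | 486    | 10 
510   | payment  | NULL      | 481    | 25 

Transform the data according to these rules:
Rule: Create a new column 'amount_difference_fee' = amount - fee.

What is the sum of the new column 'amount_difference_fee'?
18809

Step 1: For each record, compute amount - fee
Example calculations:
  2517 - 25 = 2492
  1767 - 10 = 1757
  289 - 0 = 289
  ...
Step 2: Sum all derived values
Step 3: Total = 18809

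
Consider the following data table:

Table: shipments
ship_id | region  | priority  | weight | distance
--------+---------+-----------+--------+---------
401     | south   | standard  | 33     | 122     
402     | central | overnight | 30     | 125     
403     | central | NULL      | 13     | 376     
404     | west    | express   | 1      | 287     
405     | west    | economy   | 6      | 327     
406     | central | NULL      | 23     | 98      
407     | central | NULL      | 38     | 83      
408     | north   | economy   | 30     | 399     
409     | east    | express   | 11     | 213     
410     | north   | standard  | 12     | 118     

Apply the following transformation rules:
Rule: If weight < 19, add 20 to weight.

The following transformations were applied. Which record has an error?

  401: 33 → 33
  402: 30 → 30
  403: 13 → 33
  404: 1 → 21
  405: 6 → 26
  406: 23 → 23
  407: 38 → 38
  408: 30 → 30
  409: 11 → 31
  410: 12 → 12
Record 410 has an error. The correct transformed value should be 32, not 12.

Step 1: Check each record against the rule
Step 2: Record 410 has weight = 12
Step 3: Since 12 < 19, the bonus should have been applied
Step 4: Correct value = 32, but claimed value = 12
Conclusion: Record 410 has the error.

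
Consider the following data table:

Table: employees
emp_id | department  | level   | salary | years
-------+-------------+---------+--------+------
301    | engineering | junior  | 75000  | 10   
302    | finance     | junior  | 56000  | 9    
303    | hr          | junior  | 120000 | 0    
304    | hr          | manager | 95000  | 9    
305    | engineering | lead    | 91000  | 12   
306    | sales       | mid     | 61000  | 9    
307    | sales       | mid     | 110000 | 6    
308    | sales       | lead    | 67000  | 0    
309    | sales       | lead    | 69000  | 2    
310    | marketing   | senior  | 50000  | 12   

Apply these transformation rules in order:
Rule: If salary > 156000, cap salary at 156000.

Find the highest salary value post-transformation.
120000

Step 1: Original maximum salary = 120000
Step 2: Check cap of 156000 against maximum
Step 3: No records exceed the cap (max 120000 <= cap 156000), so no capping applies
Step 4: Maximum after transformation = 120000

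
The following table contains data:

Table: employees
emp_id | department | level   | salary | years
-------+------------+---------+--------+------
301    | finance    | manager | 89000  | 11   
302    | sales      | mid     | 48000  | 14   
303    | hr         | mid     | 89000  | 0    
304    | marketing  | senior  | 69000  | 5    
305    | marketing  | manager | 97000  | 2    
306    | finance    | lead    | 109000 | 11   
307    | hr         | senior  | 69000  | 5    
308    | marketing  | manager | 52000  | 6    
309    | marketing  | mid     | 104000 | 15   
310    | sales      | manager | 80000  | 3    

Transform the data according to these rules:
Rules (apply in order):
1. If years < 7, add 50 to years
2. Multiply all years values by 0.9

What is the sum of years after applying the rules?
334.8

Step 1: Apply Rule 1 - Add 50 to records with years < 7
  - 6 records affected: 21 + (6 × 50) = 321
  - Unaffected records: 51
  - Sum after Rule 1: 372
Step 2: Apply Rule 2 - Multiply all by 0.9
  - 372 × 0.9 = 334.8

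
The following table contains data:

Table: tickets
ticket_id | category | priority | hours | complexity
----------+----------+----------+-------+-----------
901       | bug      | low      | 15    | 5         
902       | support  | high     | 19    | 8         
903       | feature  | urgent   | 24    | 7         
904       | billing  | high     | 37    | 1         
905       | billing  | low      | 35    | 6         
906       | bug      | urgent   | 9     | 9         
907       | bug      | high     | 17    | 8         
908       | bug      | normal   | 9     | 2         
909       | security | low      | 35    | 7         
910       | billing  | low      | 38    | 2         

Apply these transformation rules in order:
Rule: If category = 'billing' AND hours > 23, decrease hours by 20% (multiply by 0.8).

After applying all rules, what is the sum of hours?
216.0

Step 1: Find records where category = 'billing' AND hours > 23
Step 2: 3 records match, summing to 110
Step 3: After multiplier: 110 × 0.8 = 88.0
Step 4: Unaffected records sum: 128
Step 5: Final sum = 88.0 + 128 = 216.0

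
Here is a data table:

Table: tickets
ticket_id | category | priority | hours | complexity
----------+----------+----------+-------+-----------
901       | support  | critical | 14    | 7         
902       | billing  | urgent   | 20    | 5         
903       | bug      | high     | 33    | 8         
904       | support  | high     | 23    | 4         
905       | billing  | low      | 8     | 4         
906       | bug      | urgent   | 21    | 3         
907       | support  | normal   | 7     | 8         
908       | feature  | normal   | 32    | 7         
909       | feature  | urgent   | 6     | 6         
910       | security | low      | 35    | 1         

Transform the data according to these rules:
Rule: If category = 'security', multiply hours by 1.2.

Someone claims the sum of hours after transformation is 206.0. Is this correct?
Yes, the result is correct.

Step 1: Calculate the correct sum after transformation
Step 2: Apply multiplier 1.2 to records where category = 'security'
Step 3: Correct result = 206.0
Step 4: Claimed result = 206.0
Step 5: 206.0 = 206.0 ✓
Conclusion: The claimed result is correct.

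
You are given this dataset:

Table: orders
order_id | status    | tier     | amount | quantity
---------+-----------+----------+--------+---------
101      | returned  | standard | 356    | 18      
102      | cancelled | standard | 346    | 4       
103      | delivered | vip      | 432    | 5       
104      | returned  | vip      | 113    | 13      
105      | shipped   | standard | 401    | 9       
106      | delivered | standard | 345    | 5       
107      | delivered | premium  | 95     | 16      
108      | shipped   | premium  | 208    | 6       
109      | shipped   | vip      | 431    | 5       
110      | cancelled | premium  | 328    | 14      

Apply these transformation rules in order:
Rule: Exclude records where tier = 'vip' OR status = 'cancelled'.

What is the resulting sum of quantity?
54

Step 1: Find records where tier = 'vip' OR status = 'cancelled'
Step 2: 5 records match, summing to 41
Step 3: Original sum: 95
Step 4: Remaining sum = 95 - 41 = 54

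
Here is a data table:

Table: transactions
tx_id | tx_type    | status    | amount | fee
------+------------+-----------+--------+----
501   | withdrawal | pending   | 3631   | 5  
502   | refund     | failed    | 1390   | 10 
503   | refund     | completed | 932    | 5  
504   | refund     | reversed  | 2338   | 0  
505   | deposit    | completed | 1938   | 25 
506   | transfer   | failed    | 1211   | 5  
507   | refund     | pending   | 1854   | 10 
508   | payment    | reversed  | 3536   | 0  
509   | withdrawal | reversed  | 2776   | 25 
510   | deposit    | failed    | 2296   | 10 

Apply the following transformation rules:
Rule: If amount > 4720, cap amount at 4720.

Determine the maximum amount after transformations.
3631

Step 1: Original maximum amount = 3631
Step 2: Check cap of 4720 against maximum
Step 3: No records exceed the cap (max 3631 <= cap 4720), so no capping applies
Step 4: Maximum after transformation = 3631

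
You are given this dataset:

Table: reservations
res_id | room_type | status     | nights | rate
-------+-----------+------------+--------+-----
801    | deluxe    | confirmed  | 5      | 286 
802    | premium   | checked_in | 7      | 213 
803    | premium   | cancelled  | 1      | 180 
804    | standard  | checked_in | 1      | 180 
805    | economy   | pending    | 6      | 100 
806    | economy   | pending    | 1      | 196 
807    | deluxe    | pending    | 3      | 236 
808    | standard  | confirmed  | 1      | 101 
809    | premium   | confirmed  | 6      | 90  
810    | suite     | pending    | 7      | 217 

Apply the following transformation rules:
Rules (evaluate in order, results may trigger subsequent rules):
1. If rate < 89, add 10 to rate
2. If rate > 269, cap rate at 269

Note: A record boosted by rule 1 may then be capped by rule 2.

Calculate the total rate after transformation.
1782

Step 1: Apply rule 1 to records with rate < 89
  - 0 records get bonus of 10
  - Of these, 0 records then exceed 269 and get capped
Step 2: Apply rule 2 to records with rate > 269
  - 1 records (original) are capped
Step 3: Calculate final sum = 1782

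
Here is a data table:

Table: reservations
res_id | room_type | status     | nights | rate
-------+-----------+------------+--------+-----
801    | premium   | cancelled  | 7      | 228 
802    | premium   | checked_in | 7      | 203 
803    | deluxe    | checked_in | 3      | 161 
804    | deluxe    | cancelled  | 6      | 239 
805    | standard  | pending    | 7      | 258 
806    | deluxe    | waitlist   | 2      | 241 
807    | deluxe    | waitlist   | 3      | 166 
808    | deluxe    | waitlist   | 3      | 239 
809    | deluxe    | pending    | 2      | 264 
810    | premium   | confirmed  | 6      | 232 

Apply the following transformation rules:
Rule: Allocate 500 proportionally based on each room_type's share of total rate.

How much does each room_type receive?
deluxe: 293.59, premium: 148.59, standard: 57.82

Step 1: Calculate total rate = 2231
Step 2: Calculate each room_type's proportion:
  deluxe: 1310/2231 = 58.72% → 293.59
  premium: 663/2231 = 29.72% → 148.59
  standard: 258/2231 = 11.56% → 57.82
Step 3: Verify: sum of allocations ≈ 500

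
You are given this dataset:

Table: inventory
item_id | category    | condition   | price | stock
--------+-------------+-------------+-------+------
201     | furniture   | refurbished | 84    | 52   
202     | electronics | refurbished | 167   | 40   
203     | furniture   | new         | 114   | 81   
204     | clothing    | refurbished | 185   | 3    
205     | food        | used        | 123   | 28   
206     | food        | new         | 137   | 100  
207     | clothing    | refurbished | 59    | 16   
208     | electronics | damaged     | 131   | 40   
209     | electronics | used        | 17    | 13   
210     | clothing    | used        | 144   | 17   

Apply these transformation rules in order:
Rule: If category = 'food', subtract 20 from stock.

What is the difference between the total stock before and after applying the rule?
40

Step 1: Original sum of stock = 390
Step 2: 2 records have category = 'food'
Step 3: Each affected record changes by -20
Step 4: Total change = 2 × -20 = -40
Step 5: New sum = 390 + -40 = 350
Step 6: Difference = |350 - 390| = 40
        (Sum decreased by 40)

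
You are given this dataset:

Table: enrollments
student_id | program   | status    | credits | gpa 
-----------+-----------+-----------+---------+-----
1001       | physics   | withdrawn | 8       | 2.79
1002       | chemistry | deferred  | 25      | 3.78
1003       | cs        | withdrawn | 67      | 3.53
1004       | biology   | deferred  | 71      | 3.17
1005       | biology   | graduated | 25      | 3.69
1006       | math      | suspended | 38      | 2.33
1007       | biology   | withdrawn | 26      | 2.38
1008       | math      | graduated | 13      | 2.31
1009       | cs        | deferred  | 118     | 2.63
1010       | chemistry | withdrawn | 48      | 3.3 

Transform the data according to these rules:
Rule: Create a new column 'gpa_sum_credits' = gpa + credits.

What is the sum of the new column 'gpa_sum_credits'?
468.91

Step 1: For each record, compute gpa + credits
Example calculations:
  2.79 + 8 = 10.79
  3.78 + 25 = 28.78
  3.53 + 67 = 70.53
  ...
Step 2: Sum all derived values
Step 3: Total = 468.91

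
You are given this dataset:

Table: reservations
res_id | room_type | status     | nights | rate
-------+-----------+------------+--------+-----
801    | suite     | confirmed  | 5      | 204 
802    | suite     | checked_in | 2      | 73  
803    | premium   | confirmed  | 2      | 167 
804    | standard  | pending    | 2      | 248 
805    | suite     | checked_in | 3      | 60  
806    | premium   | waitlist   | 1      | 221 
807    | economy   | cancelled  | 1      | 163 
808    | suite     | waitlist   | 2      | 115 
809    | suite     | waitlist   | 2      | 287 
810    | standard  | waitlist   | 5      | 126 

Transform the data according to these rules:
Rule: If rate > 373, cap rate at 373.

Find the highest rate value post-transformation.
287

Step 1: Original maximum rate = 287
Step 2: Check cap of 373 against maximum
Step 3: No records exceed the cap (max 287 <= cap 373), so no capping applies
Step 4: Maximum after transformation = 287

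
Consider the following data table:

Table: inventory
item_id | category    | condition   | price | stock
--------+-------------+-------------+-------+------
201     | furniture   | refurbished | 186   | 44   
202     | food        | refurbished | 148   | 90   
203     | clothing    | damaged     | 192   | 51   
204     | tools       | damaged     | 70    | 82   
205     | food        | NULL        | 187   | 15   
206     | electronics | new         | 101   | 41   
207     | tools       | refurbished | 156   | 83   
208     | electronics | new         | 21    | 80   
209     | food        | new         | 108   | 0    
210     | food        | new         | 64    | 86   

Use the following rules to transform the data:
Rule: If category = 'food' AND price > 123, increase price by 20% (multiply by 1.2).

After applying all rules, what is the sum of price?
1300.0

Step 1: Find records where category = 'food' AND price > 123
Step 2: 2 records match, summing to 335
Step 3: After multiplier: 335 × 1.2 = 402.0
Step 4: Unaffected records sum: 898
Step 5: Final sum = 402.0 + 898 = 1300.0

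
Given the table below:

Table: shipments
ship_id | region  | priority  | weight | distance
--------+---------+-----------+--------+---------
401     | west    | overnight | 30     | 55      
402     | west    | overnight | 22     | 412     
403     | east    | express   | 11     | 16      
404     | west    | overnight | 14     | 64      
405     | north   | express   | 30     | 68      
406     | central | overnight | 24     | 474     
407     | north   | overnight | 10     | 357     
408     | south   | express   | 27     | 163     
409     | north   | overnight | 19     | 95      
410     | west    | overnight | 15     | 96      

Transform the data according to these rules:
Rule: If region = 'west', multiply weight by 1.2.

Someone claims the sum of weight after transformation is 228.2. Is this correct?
No, the correct result is 218.2.

Step 1: Calculate the correct sum after transformation
Step 2: Apply multiplier 1.2 to records where region = 'west'
Step 3: Correct result = 218.2
Step 4: Claimed result = 228.2
Step 5: 218.2 ≠ 228.2
Conclusion: The claimed result is incorrect. The correct answer is 218.2.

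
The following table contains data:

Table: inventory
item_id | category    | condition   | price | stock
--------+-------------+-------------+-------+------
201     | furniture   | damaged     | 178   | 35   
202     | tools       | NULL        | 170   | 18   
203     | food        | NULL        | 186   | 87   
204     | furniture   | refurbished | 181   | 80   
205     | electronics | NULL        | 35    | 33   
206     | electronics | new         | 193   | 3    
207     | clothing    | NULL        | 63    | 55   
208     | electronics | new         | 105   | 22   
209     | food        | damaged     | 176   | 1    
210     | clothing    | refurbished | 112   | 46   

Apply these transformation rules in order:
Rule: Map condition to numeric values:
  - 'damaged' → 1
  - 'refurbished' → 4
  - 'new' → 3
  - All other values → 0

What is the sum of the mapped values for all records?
16

Step 1: Apply mapping to each record
Step 2: Count by status:
  'damaged': 2 records × 1 = 2
  'refurbished': 2 records × 4 = 8
  'new': 2 records × 3 = 6
Step 3: Sum all mapped values = 16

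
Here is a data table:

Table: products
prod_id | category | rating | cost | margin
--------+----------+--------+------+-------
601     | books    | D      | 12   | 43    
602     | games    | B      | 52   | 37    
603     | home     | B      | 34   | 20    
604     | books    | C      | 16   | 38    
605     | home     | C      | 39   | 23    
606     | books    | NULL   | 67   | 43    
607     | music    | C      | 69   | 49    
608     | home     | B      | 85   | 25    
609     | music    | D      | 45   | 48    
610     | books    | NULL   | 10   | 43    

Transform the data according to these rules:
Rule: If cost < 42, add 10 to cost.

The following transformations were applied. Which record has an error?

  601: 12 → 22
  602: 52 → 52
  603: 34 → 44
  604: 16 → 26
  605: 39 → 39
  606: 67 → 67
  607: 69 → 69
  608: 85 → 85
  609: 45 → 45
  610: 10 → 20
Record 605 has an error. The correct transformed value should be 49, not 39.

Step 1: Check each record against the rule
Step 2: Record 605 has cost = 39
Step 3: Since 39 < 42, the bonus should have been applied
Step 4: Correct value = 49, but claimed value = 39
Conclusion: Record 605 has the error.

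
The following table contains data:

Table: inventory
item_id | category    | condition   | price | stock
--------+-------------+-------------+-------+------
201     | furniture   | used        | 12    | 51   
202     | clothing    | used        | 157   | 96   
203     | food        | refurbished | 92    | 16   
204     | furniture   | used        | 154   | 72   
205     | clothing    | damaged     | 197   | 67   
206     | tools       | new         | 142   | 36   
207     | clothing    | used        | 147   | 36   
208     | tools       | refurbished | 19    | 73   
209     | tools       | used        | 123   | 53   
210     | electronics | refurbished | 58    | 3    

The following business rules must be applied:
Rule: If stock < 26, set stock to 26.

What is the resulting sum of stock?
536

Step 1: 2 records have stock < 26
Step 2: These records originally summed to 19
Step 3: After setting to minimum: 2 × 26 = 52
Step 4: Unaffected records sum: 484
Step 5: Final sum = 52 + 484 = 536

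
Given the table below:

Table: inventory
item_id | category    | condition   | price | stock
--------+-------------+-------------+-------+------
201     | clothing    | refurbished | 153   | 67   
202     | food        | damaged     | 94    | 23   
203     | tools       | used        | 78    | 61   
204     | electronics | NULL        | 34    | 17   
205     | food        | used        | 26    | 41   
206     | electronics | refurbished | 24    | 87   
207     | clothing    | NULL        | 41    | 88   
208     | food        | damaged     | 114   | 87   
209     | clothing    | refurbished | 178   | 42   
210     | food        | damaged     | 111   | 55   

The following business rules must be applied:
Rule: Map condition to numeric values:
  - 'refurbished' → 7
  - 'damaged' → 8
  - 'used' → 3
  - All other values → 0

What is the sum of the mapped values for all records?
51

Step 1: Apply mapping to each record
Step 2: Count by status:
  'refurbished': 3 records × 7 = 21
  'damaged': 3 records × 8 = 24
  'used': 2 records × 3 = 6
Step 3: Sum all mapped values = 51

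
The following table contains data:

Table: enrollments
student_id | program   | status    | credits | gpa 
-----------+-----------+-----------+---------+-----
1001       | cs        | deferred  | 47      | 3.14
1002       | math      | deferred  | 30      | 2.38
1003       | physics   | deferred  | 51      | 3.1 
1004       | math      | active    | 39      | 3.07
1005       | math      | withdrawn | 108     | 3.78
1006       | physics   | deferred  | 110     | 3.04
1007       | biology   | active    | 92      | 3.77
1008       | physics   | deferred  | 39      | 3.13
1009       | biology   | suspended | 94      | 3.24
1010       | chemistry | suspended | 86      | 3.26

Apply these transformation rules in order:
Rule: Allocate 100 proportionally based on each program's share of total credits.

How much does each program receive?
biology: 26.72, chemistry: 12.36, cs: 6.75, math: 25.43, physics: 28.74

Step 1: Calculate total credits = 696
Step 2: Calculate each program's proportion:
  biology: 186/696 = 26.72% → 26.72
  chemistry: 86/696 = 12.36% → 12.36
  cs: 47/696 = 6.75% → 6.75
  math: 177/696 = 25.43% → 25.43
  physics: 200/696 = 28.74% → 28.74
Step 3: Verify: sum of allocations ≈ 100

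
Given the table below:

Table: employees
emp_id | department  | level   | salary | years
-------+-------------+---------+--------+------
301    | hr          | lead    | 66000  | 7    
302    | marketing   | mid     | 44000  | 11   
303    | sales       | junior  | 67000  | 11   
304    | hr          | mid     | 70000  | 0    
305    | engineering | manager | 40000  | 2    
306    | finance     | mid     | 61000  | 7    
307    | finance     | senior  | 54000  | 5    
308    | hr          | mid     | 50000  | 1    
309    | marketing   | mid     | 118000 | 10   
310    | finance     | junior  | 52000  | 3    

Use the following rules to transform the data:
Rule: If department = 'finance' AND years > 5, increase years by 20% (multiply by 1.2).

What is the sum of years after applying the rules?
58.4

Step 1: Find records where department = 'finance' AND years > 5
Step 2: 1 records match, summing to 7
Step 3: After multiplier: 7 × 1.2 = 8.4
Step 4: Unaffected records sum: 50
Step 5: Final sum = 8.4 + 50 = 58.4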